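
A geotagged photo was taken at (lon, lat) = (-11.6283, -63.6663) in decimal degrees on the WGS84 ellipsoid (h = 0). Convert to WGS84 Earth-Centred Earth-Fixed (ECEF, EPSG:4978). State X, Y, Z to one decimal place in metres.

WGS84: a = 6378137 m, e² = 0.006694380; N(φ) = a/√(1−e²sin²φ) = 6395354.287 m.
X = (N+h)·cosφ·cosλ = 2778742.483 m; Y = (N+h)·cosφ·sinλ = -571824.391 m; Z = (N(1−e²)+h)·sinφ = -5693310.642 m.

X 2778742.5 m, Y -571824.4 m, Z -5693310.6 m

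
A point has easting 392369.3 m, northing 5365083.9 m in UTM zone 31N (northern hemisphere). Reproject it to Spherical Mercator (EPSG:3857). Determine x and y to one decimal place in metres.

x 171988.6 m, y 6178641.6 m

Unproject from UTM 31N (λ₀ = 3°) → φ = 48.42969986°, λ = 1.54500020°.
Web Mercator (R = 6378137 m): x = 171988.636 m, y = 6178641.636 m.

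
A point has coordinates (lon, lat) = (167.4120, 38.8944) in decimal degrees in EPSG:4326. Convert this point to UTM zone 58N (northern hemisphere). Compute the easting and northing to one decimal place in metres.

Zone 58 central meridian λ₀ = 6×58 − 183 = 165°; Δλ = +2.4120°.
Transverse Mercator on WGS84 with k₀ = 0.9996 gives E = 709182.617 m, N = 4307823.651 m.

E 709182.6 m, N 4307823.7 m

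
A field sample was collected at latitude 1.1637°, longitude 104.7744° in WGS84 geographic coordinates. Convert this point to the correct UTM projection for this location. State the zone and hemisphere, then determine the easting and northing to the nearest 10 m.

Longitude 104.7744° lies in the 6° band [102°, 108°), giving zone 48; latitude is north of the equator, so 48N.
Zone 48 central meridian λ₀ = 6×48 − 183 = 105°; Δλ = -0.2256°.
Transverse Mercator on WGS84 with k₀ = 0.9996 gives E = 474901.446 m, N = 128624.996 m.

Zone 48N: E 474900 m, N 128620 m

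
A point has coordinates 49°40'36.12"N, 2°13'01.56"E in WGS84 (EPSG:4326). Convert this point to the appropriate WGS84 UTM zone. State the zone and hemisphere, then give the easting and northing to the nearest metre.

Zone 31N: E 443517 m, N 5502980 m

Longitude 2.2171° lies in the 6° band [0°, 6°), giving zone 31; latitude is north of the equator, so 31N.
Zone 31 central meridian λ₀ = 6×31 − 183 = 3°; Δλ = -0.7829°.
Transverse Mercator on WGS84 with k₀ = 0.9996 gives E = 443516.774 m, N = 5502979.958 m.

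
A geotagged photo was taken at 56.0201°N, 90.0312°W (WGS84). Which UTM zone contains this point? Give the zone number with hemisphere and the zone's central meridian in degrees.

UTM zone = ⌊(λ + 180)/6⌋ + 1; -90.0312° ∈ [-96°, -90°) → zone 15.
Hemisphere: N (φ ≥ 0).
Central meridian λ₀ = 6×15 − 183 = -93°.

Zone 15N, central meridian -93°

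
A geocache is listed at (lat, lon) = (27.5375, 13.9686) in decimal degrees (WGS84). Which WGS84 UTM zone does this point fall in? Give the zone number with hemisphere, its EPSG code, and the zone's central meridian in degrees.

UTM zone = ⌊(λ + 180)/6⌋ + 1; 13.9686° ∈ [12°, 18°) → zone 33.
Hemisphere: N (φ ≥ 0).
Central meridian λ₀ = 6×33 − 183 = 15°.
EPSG code: 32633.

Zone 33N (EPSG:32633), central meridian 15°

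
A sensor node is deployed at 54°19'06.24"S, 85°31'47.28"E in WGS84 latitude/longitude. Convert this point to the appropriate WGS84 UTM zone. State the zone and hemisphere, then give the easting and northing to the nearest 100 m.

Longitude 85.5298° lies in the 6° band [84°, 90°), giving zone 45; latitude is south of the equator, so 45S.
Zone 45 central meridian λ₀ = 6×45 − 183 = 87°; Δλ = -1.4702°.
Transverse Mercator on WGS84 with k₀ = 0.9996 gives E = 404369.311 m, N = 3980055.363 m.

Zone 45S: E 404400 m, N 3980100 m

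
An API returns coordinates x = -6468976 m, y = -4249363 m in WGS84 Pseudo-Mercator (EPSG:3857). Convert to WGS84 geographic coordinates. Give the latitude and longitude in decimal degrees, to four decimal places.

lat -35.6266°, lon -58.1118°

R = 6378137 m. λ = x/R = -58.11180013°.
φ = 2·arctan(exp(y/R)) − 90° = 2·arctan(0.51364) − 90° = -35.62659998°.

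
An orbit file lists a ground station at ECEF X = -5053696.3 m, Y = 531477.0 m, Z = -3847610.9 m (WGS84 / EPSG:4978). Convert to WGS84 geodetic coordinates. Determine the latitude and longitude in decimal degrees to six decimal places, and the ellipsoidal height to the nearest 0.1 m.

λ = atan2(Y, X) = 173.99650011°; p = √(X²+Y²) = 5081566.1 m.
Bowring's method on WGS84 (a = 6378137 m, b = 6356752.314 m) gives φ = -37.31719995°, h = 3566.525 m.

lat -37.317200°, lon 173.996500°, h 3566.5 m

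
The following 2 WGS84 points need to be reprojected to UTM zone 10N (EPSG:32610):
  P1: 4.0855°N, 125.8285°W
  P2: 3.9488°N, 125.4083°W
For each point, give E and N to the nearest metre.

P1: E 185926 m, N 452131 m; P2: E 232570 m, N 436855 m

UTM zone 10N: λ₀ = -123°, k₀ = 0.9996.
P1 (4.0855°, -125.8285°) → (185926.088, 452130.841) m.
P2 (3.9488°, -125.4083°) → (232569.922, 436855.202) m.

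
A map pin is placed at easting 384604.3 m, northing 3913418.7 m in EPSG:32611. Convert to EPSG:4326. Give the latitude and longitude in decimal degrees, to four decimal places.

lat 35.3574°, lon -118.2701°

Zone 11N: λ₀ = -117°, k₀ = 0.9996, false easting 500000 m.
Meridian distance M = (N − FN)/k₀ = 3914984.7 m.
Inverse transverse Mercator on WGS84 gives φ = 35.35739963°, λ = -118.27010021°.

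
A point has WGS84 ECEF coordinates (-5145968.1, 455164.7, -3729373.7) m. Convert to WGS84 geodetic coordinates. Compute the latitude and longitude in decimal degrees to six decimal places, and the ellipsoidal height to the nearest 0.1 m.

λ = atan2(Y, X) = 174.94530024°; p = √(X²+Y²) = 5166058.7 m.
Bowring's method on WGS84 (a = 6378137 m, b = 6356752.314 m) gives φ = -36.00829984°, h = 743.329 m.

lat -36.008300°, lon 174.945300°, h 743.3 m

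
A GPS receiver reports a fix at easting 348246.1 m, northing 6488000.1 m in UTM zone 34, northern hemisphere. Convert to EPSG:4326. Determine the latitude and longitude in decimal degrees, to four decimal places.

Zone 34N: λ₀ = 21°, k₀ = 0.9996, false easting 500000 m.
Meridian distance M = (N − FN)/k₀ = 6490596.3 m.
Inverse transverse Mercator on WGS84 gives φ = 58.50610035°, λ = 18.39539934°.

lat 58.5061°, lon 18.3954°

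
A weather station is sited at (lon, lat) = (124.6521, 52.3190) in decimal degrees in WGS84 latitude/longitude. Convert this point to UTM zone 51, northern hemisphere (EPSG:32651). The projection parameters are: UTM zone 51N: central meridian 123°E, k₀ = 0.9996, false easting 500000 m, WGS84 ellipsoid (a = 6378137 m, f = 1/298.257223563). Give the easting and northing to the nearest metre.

E 612606 m, N 5797804 m

Zone 51 central meridian λ₀ = 6×51 − 183 = 123°; Δλ = +1.6521°.
Transverse Mercator on WGS84 with k₀ = 0.9996 gives E = 612605.686 m, N = 5797804.278 m.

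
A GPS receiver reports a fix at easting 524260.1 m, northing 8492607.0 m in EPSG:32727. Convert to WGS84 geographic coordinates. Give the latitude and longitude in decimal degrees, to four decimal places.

Zone 27S: λ₀ = -21°, k₀ = 0.9996, false easting 500000 m, false northing 10000000 m.
Meridian distance M = (N − FN)/k₀ = -1507996.2 m.
Inverse transverse Mercator on WGS84 gives φ = -13.63519970°, λ = -20.77570007°.

lat -13.6352°, lon -20.7757°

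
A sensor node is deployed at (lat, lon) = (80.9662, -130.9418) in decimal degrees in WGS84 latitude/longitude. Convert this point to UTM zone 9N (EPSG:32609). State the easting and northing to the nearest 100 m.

E 466000 m, N 8990000 m

Zone 9 central meridian λ₀ = 6×9 − 183 = -129°; Δλ = -1.9418°.
Transverse Mercator on WGS84 with k₀ = 0.9996 gives E = 465967.619 m, N = 8990001.138 m.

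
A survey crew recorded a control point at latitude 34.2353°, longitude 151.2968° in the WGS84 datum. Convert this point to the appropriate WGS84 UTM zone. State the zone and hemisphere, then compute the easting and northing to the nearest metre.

Zone 56N: E 343140 m, N 3789558 m

Longitude 151.2968° lies in the 6° band [150°, 156°), giving zone 56; latitude is north of the equator, so 56N.
Zone 56 central meridian λ₀ = 6×56 − 183 = 153°; Δλ = -1.7032°.
Transverse Mercator on WGS84 with k₀ = 0.9996 gives E = 343139.634 m, N = 3789557.964 m.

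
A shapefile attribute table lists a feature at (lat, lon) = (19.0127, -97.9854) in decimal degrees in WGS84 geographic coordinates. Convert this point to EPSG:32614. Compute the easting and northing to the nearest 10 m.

Zone 14 central meridian λ₀ = 6×14 − 183 = -99°; Δλ = +1.0146°.
Transverse Mercator on WGS84 with k₀ = 0.9996 gives E = 606782.863 m, N = 2102540.713 m.

E 606780 m, N 2102540 m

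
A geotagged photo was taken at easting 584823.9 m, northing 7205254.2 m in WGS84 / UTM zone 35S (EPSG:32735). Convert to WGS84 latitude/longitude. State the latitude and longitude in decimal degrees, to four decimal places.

Zone 35S: λ₀ = 27°, k₀ = 0.9996, false easting 500000 m, false northing 10000000 m.
Meridian distance M = (N − FN)/k₀ = -2795864.1 m.
Inverse transverse Mercator on WGS84 gives φ = -25.26670035°, λ = 27.84240018°.

lat -25.2667°, lon 27.8424°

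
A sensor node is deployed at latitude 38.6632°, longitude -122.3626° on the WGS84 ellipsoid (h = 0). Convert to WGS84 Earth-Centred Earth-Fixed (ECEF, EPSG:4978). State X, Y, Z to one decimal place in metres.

X -2669296.8 m, Y -4212213.7 m, Z 3963191.4 m

WGS84: a = 6378137 m, e² = 0.006694380; N(φ) = a/√(1−e²sin²φ) = 6386485.850 m.
X = (N+h)·cosφ·cosλ = -2669296.781 m; Y = (N+h)·cosφ·sinλ = -4212213.658 m; Z = (N(1−e²)+h)·sinφ = 3963191.376 m.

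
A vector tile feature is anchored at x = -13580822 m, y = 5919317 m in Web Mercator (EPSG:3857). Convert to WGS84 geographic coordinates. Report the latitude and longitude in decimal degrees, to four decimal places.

R = 6378137 m. λ = x/R = -121.99859974°.
φ = 2·arctan(exp(y/R)) − 90° = 2·arctan(2.52961) − 90° = 46.86039697°.

lat 46.8604°, lon -121.9986°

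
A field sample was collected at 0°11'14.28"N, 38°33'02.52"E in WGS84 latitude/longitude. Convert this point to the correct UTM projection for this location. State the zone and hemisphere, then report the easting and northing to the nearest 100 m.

Longitude 38.5507° lies in the 6° band [36°, 42°), giving zone 37; latitude is north of the equator, so 37N.
Zone 37 central meridian λ₀ = 6×37 − 183 = 39°; Δλ = -0.4493°.
Transverse Mercator on WGS84 with k₀ = 0.9996 gives E = 450003.909 m, N = 20702.919 m.

Zone 37N: E 450000 m, N 20700 m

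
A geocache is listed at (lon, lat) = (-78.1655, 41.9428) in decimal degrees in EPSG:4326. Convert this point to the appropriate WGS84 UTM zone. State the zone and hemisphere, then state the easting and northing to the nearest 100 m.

Longitude -78.1655° lies in the 6° band [-84°, -78°), giving zone 17; latitude is north of the equator, so 17N.
Zone 17 central meridian λ₀ = 6×17 − 183 = -81°; Δλ = +2.8345°.
Transverse Mercator on WGS84 with k₀ = 0.9996 gives E = 734967.034 m, N = 4647311.807 m.

Zone 17N: E 735000 m, N 4647300 m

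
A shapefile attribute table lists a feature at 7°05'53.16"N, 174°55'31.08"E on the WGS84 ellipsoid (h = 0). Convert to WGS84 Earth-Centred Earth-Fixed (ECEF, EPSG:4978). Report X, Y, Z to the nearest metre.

X -6304768 m, Y 559880 m, Z 782901 m

WGS84: a = 6378137 m, e² = 0.006694380; N(φ) = a/√(1−e²sin²φ) = 6378463.004 m.
X = (N+h)·cosφ·cosλ = -6304768.146 m; Y = (N+h)·cosφ·sinλ = 559879.516 m; Z = (N(1−e²)+h)·sinφ = 782901.190 m.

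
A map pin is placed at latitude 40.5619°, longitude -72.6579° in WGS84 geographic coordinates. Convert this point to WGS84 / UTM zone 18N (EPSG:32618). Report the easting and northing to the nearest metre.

Zone 18 central meridian λ₀ = 6×18 − 183 = -75°; Δλ = +2.3421°.
Transverse Mercator on WGS84 with k₀ = 0.9996 gives E = 698281.274 m, N = 4492761.741 m.

E 698281 m, N 4492762 m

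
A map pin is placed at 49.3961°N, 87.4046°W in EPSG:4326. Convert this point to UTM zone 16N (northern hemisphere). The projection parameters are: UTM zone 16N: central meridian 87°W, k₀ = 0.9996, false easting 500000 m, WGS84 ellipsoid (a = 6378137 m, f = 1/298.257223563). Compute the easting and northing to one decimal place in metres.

E 470642.0 m, N 5471568.6 m

Zone 16 central meridian λ₀ = 6×16 − 183 = -87°; Δλ = -0.4046°.
Transverse Mercator on WGS84 with k₀ = 0.9996 gives E = 470641.953 m, N = 5471568.557 m.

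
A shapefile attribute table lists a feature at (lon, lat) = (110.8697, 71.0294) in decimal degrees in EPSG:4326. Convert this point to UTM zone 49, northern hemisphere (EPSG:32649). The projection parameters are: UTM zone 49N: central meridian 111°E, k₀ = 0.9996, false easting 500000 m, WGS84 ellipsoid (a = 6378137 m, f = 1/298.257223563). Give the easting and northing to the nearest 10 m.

E 495270 m, N 7880680 m

Zone 49 central meridian λ₀ = 6×49 − 183 = 111°; Δλ = -0.1303°.
Transverse Mercator on WGS84 with k₀ = 0.9996 gives E = 495272.411 m, N = 7880680.831 m.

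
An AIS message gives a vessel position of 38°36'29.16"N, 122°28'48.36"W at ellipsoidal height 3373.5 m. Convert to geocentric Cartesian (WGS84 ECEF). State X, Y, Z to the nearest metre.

X -2681396 m, Y -4212176 m, Z 3960519 m

WGS84: a = 6378137 m, e² = 0.006694380; N(φ) = a/√(1−e²sin²φ) = 6386465.746 m.
X = (N+h)·cosφ·cosλ = -2681395.861 m; Y = (N+h)·cosφ·sinλ = -4212176.125 m; Z = (N(1−e²)+h)·sinφ = 3960518.557 m.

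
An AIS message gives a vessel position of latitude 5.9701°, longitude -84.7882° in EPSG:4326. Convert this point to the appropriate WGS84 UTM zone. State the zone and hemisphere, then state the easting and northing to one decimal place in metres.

Longitude -84.7882° lies in the 6° band [-90°, -84°), giving zone 16; latitude is north of the equator, so 16N.
Zone 16 central meridian λ₀ = 6×16 − 183 = -87°; Δλ = +2.2118°.
Transverse Mercator on WGS84 with k₀ = 0.9996 gives E = 744851.865 m, N = 660391.095 m.

Zone 16N: E 744851.9 m, N 660391.1 m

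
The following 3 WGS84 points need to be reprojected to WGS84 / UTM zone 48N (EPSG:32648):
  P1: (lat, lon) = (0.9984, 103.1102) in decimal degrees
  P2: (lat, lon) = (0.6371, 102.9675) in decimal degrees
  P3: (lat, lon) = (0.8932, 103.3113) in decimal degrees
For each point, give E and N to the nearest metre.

UTM zone 48N: λ₀ = 105°, k₀ = 0.9996.
P1 (0.9984°, 103.1102°) → (289705.920, 110413.757) m.
P2 (0.6371°, 102.9675°) → (273799.771, 70463.347) m.
P3 (0.8932°, 103.3113°) → (312085.272, 98768.696) m.

P1: E 289706 m, N 110414 m; P2: E 273800 m, N 70463 m; P3: E 312085 m, N 98769 m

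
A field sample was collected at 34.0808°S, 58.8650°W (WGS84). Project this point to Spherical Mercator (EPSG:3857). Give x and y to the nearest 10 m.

x -6552820 m, y -4039660 m

Web Mercator is spherical with R = a = 6378137 m.
x = R·λ = 6378137 × -1.027388064 = -6552821.826 m.
y = R·ln tan(π/4 + φ/2) = 6378137 × -0.633359970 = -4039656.659 m.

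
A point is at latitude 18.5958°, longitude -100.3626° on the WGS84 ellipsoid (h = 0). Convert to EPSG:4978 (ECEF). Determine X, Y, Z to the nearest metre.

WGS84: a = 6378137 m, e² = 0.006694380; N(φ) = a/√(1−e²sin²φ) = 6380309.088 m.
X = (N+h)·cosφ·cosλ = -1087753.483 m; Y = (N+h)·cosφ·sinλ = -5948569.186 m; Z = (N(1−e²)+h)·sinφ = 2020995.211 m.

X -1087753 m, Y -5948569 m, Z 2020995 m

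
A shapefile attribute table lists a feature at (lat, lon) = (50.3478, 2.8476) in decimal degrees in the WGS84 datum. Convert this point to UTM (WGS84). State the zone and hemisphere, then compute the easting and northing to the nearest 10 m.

Zone 31N: E 489160 m, N 5577310 m

Longitude 2.8476° lies in the 6° band [0°, 6°), giving zone 31; latitude is north of the equator, so 31N.
Zone 31 central meridian λ₀ = 6×31 − 183 = 3°; Δλ = -0.1524°.
Transverse Mercator on WGS84 with k₀ = 0.9996 gives E = 489156.936 m, N = 5577312.964 m.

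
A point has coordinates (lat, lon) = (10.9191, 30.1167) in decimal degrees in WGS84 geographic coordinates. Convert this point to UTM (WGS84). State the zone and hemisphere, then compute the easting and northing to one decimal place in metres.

Longitude 30.1167° lies in the 6° band [30°, 36°), giving zone 36; latitude is north of the equator, so 36N.
Zone 36 central meridian λ₀ = 6×36 − 183 = 33°; Δλ = -2.8833°.
Transverse Mercator on WGS84 with k₀ = 0.9996 gives E = 184807.310 m, N = 1208537.511 m.

Zone 36N: E 184807.3 m, N 1208537.5 m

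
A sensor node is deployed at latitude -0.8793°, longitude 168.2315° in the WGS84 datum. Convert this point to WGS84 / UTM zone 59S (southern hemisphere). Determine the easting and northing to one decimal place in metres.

E 191850.6 m, N 9902696.5 m

Zone 59 central meridian λ₀ = 6×59 − 183 = 171°; Δλ = -2.7685°.
Transverse Mercator on WGS84 with k₀ = 0.9996 gives E = 191850.614 m, N = 9902696.538 m.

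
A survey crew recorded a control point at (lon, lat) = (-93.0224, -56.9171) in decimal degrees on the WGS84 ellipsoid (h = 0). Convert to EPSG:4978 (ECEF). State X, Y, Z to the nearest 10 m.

X -184000 m, Y -3484870 m, Z -5320870 m

WGS84: a = 6378137 m, e² = 0.006694380; N(φ) = a/√(1−e²sin²φ) = 6393177.896 m.
X = (N+h)·cosφ·cosλ = -184000.713 m; Y = (N+h)·cosφ·sinλ = -3484874.198 m; Z = (N(1−e²)+h)·sinφ = -5320866.572 m.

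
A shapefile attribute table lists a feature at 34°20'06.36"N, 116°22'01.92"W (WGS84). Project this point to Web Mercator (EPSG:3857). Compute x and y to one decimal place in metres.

x -12953937.4 m, y 4073887.0 m

Web Mercator is spherical with R = a = 6378137 m.
x = R·λ = 6378137 × -2.030990781 = -12953937.449 m.
y = R·ln tan(π/4 + φ/2) = 6378137 × 0.638726796 = 4073887.013 m.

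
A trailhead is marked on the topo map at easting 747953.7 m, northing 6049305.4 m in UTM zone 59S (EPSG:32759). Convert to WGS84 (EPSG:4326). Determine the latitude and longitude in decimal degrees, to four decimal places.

lat -35.6690°, lon 173.7394°

Zone 59S: λ₀ = 171°, k₀ = 0.9996, false easting 500000 m, false northing 10000000 m.
Meridian distance M = (N − FN)/k₀ = -3952275.5 m.
Inverse transverse Mercator on WGS84 gives φ = -35.66899981°, λ = 173.73940010°.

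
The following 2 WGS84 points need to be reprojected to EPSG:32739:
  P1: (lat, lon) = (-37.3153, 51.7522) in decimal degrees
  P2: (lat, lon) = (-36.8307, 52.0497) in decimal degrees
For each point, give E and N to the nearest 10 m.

UTM zone 39S: λ₀ = 51°, k₀ = 0.9996.
P1 (-37.3153°, 51.7522°) → (566650.945, 5869884.216) m.
P2 (-36.8307°, 52.0497°) → (593606.329, 5923394.316) m.

P1: E 566650 m, N 5869880 m; P2: E 593610 m, N 5923390 m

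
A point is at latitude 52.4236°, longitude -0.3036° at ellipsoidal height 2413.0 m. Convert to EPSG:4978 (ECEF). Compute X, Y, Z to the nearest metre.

X 3899128 m, Y -20661 m, Z 5033597 m

WGS84: a = 6378137 m, e² = 0.006694380; N(φ) = a/√(1−e²sin²φ) = 6391589.092 m.
X = (N+h)·cosφ·cosλ = 3899127.751 m; Y = (N+h)·cosφ·sinλ = -20660.968 m; Z = (N(1−e²)+h)·sinφ = 5033597.109 m.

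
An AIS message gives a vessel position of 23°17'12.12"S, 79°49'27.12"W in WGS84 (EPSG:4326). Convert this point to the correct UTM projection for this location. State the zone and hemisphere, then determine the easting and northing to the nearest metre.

Longitude -79.8242° lies in the 6° band [-84°, -78°), giving zone 17; latitude is south of the equator, so 17S.
Zone 17 central meridian λ₀ = 6×17 − 183 = -81°; Δλ = +1.1758°.
Transverse Mercator on WGS84 with k₀ = 0.9996 gives E = 620247.633 m, N = 7424254.231 m.

Zone 17S: E 620248 m, N 7424254 m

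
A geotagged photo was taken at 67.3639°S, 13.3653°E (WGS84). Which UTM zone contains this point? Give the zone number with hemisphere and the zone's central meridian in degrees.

UTM zone = ⌊(λ + 180)/6⌋ + 1; 13.3653° ∈ [12°, 18°) → zone 33.
Hemisphere: S (φ < 0).
Central meridian λ₀ = 6×33 − 183 = 15°.

Zone 33S, central meridian 15°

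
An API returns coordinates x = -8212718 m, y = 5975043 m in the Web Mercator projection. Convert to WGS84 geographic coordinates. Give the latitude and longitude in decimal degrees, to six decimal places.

lat 47.201602°, lon -73.776101°

R = 6378137 m. λ = x/R = -73.77610104°.
φ = 2·arctan(exp(y/R)) − 90° = 2·arctan(2.55180) − 90° = 47.20160226°.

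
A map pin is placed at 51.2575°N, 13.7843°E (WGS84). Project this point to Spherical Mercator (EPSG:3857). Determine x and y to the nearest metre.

Web Mercator is spherical with R = a = 6378137 m.
x = R·λ = 6378137 × 0.240581420 = 1534461.257 m.
y = R·ln tan(π/4 + φ/2) = 6378137 × 1.045284777 = 6666969.511 m.

x 1534461 m, y 6666970 m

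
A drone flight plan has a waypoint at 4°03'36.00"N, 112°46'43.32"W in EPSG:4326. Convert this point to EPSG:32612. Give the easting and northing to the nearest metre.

Zone 12 central meridian λ₀ = 6×12 − 183 = -111°; Δλ = -1.7787°.
Transverse Mercator on WGS84 with k₀ = 0.9996 gives E = 302536.999 m, N = 448976.583 m.

E 302537 m, N 448977 m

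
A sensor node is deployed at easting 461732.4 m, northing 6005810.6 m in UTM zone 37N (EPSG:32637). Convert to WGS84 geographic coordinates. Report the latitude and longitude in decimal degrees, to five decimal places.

Zone 37N: λ₀ = 39°, k₀ = 0.9996, false easting 500000 m.
Meridian distance M = (N − FN)/k₀ = 6008213.9 m.
Inverse transverse Mercator on WGS84 gives φ = 54.19889980°, λ = 38.41340034°.

lat 54.19890°, lon 38.41340°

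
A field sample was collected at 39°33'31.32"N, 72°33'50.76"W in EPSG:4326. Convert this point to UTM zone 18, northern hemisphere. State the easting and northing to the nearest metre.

E 709272 m, N 4381613 m

Zone 18 central meridian λ₀ = 6×18 − 183 = -75°; Δλ = +2.4359°.
Transverse Mercator on WGS84 with k₀ = 0.9996 gives E = 709272.037 m, N = 4381613.183 m.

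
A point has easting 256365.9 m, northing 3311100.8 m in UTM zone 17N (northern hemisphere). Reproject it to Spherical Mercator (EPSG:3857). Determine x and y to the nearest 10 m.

Unproject from UTM 17N (λ₀ = -81°) → φ = 29.90650016°, λ = -83.52329949°.
Web Mercator (R = 6378137 m): x = -9297771.169 m, y = 3491536.964 m.

x -9297770 m, y 3491540 m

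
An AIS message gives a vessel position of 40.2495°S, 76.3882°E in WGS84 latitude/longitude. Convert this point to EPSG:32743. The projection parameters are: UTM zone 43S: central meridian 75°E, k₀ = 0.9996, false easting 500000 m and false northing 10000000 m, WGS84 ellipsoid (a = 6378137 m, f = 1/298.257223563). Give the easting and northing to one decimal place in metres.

E 618065.9 m, N 5543625.9 m

Zone 43 central meridian λ₀ = 6×43 − 183 = 75°; Δλ = +1.3882°.
Transverse Mercator on WGS84 with k₀ = 0.9996 gives E = 618065.867 m, N = 5543625.890 m.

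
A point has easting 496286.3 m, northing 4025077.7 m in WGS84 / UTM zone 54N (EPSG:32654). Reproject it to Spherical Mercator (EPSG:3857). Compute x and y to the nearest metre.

x 15691440 m, y 4351764 m

Unproject from UTM 54N (λ₀ = 141°) → φ = 36.37080032°, λ = 140.95860043°.
Web Mercator (R = 6378137 m): x = 15691439.622 m, y = 4351763.610 m.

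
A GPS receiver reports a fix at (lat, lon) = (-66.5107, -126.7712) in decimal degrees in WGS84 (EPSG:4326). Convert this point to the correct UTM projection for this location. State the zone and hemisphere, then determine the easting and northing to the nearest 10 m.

Longitude -126.7712° lies in the 6° band [-132°, -126°), giving zone 9; latitude is south of the equator, so 9S.
Zone 9 central meridian λ₀ = 6×9 − 183 = -129°; Δλ = +2.2288°.
Transverse Mercator on WGS84 with k₀ = 0.9996 gives E = 599113.570 m, N = 2621395.687 m.

Zone 9S: E 599110 m, N 2621400 m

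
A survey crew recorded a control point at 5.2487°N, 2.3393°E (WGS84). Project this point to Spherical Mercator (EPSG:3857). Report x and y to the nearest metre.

Web Mercator is spherical with R = a = 6378137 m.
x = R·λ = 6378137 × 0.040828487 = 260409.685 m.
y = R·ln tan(π/4 + φ/2) = 6378137 × 0.091735492 = 585101.533 m.

x 260410 m, y 585102 m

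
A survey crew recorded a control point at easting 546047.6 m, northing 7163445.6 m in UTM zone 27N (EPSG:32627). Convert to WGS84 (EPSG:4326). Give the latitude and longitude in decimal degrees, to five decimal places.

lat 64.59300°, lon -20.03810°

Zone 27N: λ₀ = -21°, k₀ = 0.9996, false easting 500000 m.
Meridian distance M = (N − FN)/k₀ = 7166312.1 m.
Inverse transverse Mercator on WGS84 gives φ = 64.59299956°, λ = -20.03810039°.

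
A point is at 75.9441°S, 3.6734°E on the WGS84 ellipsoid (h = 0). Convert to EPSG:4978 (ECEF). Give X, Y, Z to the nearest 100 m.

WGS84: a = 6378137 m, e² = 0.006694380; N(φ) = a/√(1−e²sin²φ) = 6398321.990 m.
X = (N+h)·cosφ·cosλ = 1550757.835 m; Y = (N+h)·cosφ·sinλ = 99560.071 m; Z = (N(1−e²)+h)·sinφ = -6165200.990 m.

X 1550800 m, Y 99600 m, Z -6165200 m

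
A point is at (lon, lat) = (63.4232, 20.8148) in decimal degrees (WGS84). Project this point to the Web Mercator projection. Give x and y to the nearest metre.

Web Mercator is spherical with R = a = 6378137 m.
x = R·λ = 6378137 × 1.106943662 = 7060238.328 m.
y = R·ln tan(π/4 + φ/2) = 6378137 × 0.371551931 = 2369809.117 m.

x 7060238 m, y 2369809 m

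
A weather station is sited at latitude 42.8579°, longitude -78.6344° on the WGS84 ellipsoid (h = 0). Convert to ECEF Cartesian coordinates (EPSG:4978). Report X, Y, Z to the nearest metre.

X 922815 m, Y -4590876 m, Z 4315943 m

WGS84: a = 6378137 m, e² = 0.006694380; N(φ) = a/√(1−e²sin²φ) = 6388037.001 m.
X = (N+h)·cosφ·cosλ = 922814.864 m; Y = (N+h)·cosφ·sinλ = -4590875.672 m; Z = (N(1−e²)+h)·sinφ = 4315943.212 m.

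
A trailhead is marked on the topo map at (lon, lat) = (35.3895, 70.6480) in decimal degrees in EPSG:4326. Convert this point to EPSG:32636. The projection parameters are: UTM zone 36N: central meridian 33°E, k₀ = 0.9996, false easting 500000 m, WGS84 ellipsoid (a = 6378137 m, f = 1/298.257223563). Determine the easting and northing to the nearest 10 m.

E 588350 m, N 7839880 m

Zone 36 central meridian λ₀ = 6×36 − 183 = 33°; Δλ = +2.3895°.
Transverse Mercator on WGS84 with k₀ = 0.9996 gives E = 588352.414 m, N = 7839877.609 m.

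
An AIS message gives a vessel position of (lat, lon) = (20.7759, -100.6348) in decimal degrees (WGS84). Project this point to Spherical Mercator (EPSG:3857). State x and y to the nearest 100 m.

x -11202600 m, y 2365200 m

Web Mercator is spherical with R = a = 6378137 m.
x = R·λ = 6378137 × -1.756408602 = -11202614.692 m.
y = R·ln tan(π/4 + φ/2) = 6378137 × 0.370825686 = 2365177.029 m.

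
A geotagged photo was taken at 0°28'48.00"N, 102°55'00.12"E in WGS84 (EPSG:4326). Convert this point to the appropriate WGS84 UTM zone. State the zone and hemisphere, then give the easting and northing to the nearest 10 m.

Longitude 102.9167° lies in the 6° band [102°, 108°), giving zone 48; latitude is north of the equator, so 48N.
Zone 48 central meridian λ₀ = 6×48 − 183 = 105°; Δλ = -2.0833°.
Transverse Mercator on WGS84 with k₀ = 0.9996 gives E = 268137.517 m, N = 53089.760 m.

Zone 48N: E 268140 m, N 53090 m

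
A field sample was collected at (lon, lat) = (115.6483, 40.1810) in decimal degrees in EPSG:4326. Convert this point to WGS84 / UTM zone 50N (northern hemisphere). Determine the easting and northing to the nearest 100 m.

Zone 50 central meridian λ₀ = 6×50 − 183 = 117°; Δλ = -1.3517°.
Transverse Mercator on WGS84 with k₀ = 0.9996 gives E = 384922.702 m, N = 4448722.671 m.

E 384900 m, N 4448700 m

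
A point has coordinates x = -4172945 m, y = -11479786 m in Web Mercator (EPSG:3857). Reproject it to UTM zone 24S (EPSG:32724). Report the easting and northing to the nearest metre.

Web Mercator inverse (R = 6378137 m) → φ = -71.22540109°, λ = -37.48620273°.
UTM 24S forward: E = 554372.615 m, N = 2096783.883 m.

E 554373 m, N 2096784 m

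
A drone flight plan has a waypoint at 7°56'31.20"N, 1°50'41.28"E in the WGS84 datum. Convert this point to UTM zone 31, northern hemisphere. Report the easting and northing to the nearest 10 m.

Zone 31 central meridian λ₀ = 6×31 − 183 = 3°; Δλ = -1.1552°.
Transverse Mercator on WGS84 with k₀ = 0.9996 gives E = 372671.618 m, N = 878063.244 m.

E 372670 m, N 878060 m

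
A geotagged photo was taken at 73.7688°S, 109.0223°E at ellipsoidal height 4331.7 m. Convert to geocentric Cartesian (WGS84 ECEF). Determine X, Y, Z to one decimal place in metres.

WGS84: a = 6378137 m, e² = 0.006694380; N(φ) = a/√(1−e²sin²φ) = 6397909.457 m.
X = (N+h)·cosφ·cosλ = -583267.907 m; Y = (N+h)·cosφ·sinλ = 1691793.680 m; Z = (N(1−e²)+h)·sinφ = -6105935.300 m.

X -583267.9 m, Y 1691793.7 m, Z -6105935.3 m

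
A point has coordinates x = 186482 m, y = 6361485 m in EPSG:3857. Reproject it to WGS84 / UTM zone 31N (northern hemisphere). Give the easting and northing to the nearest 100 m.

E 404100 m, N 5484800 m

Web Mercator inverse (R = 6378137 m) → φ = 49.50790023°, λ = 1.67519631°.
UTM 31N forward: E = 404090.942 m, N = 5484762.453 m.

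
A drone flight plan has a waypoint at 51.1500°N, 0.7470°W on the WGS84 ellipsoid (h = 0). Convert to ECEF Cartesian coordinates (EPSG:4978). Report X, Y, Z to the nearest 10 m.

X 4008710 m, Y -52270 m, Z 4944030 m

WGS84: a = 6378137 m, e² = 0.006694380; N(φ) = a/√(1−e²sin²φ) = 6391124.958 m.
X = (N+h)·cosφ·cosλ = 4008707.618 m; Y = (N+h)·cosφ·sinλ = -52266.926 m; Z = (N(1−e²)+h)·sinφ = 4944029.389 m.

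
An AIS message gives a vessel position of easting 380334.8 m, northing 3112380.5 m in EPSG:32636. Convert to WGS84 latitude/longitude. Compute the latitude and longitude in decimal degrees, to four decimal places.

Zone 36N: λ₀ = 33°, k₀ = 0.9996, false easting 500000 m.
Meridian distance M = (N − FN)/k₀ = 3113626.0 m.
Inverse transverse Mercator on WGS84 gives φ = 28.13159970°, λ = 31.78149976°.

lat 28.1316°, lon 31.7815°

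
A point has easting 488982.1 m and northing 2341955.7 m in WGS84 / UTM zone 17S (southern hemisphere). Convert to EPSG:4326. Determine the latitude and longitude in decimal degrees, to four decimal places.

Zone 17S: λ₀ = -81°, k₀ = 0.9996, false easting 500000 m, false northing 10000000 m.
Meridian distance M = (N − FN)/k₀ = -7661108.7 m.
Inverse transverse Mercator on WGS84 gives φ = -69.03280030°, λ = -81.27589920°.

lat -69.0328°, lon -81.2759°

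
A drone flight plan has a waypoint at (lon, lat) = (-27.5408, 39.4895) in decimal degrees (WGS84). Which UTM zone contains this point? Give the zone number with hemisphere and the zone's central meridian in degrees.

UTM zone = ⌊(λ + 180)/6⌋ + 1; -27.5408° ∈ [-30°, -24°) → zone 26.
Hemisphere: N (φ ≥ 0).
Central meridian λ₀ = 6×26 − 183 = -27°.

Zone 26N, central meridian -27°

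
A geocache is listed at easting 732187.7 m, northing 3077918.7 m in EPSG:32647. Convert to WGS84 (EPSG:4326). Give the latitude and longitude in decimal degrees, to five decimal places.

Zone 47N: λ₀ = 99°, k₀ = 0.9996, false easting 500000 m.
Meridian distance M = (N − FN)/k₀ = 3079150.4 m.
Inverse transverse Mercator on WGS84 gives φ = 27.80580034°, λ = 101.35689977°.

lat 27.80580°, lon 101.35690°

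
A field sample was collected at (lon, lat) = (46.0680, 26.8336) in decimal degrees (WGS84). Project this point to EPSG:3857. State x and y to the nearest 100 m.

x 5128300 m, y 3102700 m

Web Mercator is spherical with R = a = 6378137 m.
x = R·λ = 6378137 × 0.804038280 = 5128266.302 m.
y = R·ln tan(π/4 + φ/2) = 6378137 × 0.486458288 = 3102697.606 m.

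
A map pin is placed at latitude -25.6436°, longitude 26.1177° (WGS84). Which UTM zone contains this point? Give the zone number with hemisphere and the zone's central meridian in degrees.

UTM zone = ⌊(λ + 180)/6⌋ + 1; 26.1177° ∈ [24°, 30°) → zone 35.
Hemisphere: S (φ < 0).
Central meridian λ₀ = 6×35 − 183 = 27°.

Zone 35S, central meridian 27°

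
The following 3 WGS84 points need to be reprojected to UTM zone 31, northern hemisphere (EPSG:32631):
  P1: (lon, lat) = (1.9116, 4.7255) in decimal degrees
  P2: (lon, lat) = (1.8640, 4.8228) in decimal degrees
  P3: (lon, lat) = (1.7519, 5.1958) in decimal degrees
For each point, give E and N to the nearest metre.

P1: E 379290 m, N 522416 m; P2: E 374028 m, N 533182 m; P3: E 361674 m, N 574444 m

UTM zone 31N: λ₀ = 3°, k₀ = 0.9996.
P1 (4.7255°, 1.9116°) → (379290.059, 522416.070) m.
P2 (4.8228°, 1.8640°) → (374028.021, 533181.935) m.
P3 (5.1958°, 1.7519°) → (361673.750, 574444.251) m.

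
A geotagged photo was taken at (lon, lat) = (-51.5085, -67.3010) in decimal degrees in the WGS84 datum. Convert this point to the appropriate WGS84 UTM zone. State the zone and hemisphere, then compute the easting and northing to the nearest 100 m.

Longitude -51.5085° lies in the 6° band [-54°, -48°), giving zone 22; latitude is south of the equator, so 22S.
Zone 22 central meridian λ₀ = 6×22 − 183 = -51°; Δλ = -0.5085°.
Transverse Mercator on WGS84 with k₀ = 0.9996 gives E = 478102.799 m, N = 2534974.975 m.

Zone 22S: E 478100 m, N 2535000 m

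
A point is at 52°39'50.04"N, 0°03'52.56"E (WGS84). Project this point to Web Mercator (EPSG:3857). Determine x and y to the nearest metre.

x 7191 m, y 6921069 m

Web Mercator is spherical with R = a = 6378137 m.
x = R·λ = 6378137 × 0.001127483 = 7191.239 m.
y = R·ln tan(π/4 + φ/2) = 6378137 × 1.085123900 = 6921068.895 m.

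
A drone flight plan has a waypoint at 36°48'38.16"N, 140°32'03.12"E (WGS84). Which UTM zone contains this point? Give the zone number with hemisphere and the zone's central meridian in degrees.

Zone 54N, central meridian 141°

UTM zone = ⌊(λ + 180)/6⌋ + 1; 140.5342° ∈ [138°, 144°) → zone 54.
Hemisphere: N (φ ≥ 0).
Central meridian λ₀ = 6×54 − 183 = 141°.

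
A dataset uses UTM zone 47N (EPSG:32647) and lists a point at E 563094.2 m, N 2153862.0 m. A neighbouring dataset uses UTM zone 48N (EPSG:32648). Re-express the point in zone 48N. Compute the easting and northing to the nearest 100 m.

UTM 47N → geographic: φ = 19.47829955°, λ = 99.60120043°.
UTM 48N (λ₀ = 105°) forward: E = -67237.101 m, N = 2162681.501 m.

E -67200 m, N 2162700 m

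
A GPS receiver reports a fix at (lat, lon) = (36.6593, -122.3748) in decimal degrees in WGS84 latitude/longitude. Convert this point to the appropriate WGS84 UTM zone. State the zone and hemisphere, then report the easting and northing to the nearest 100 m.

Zone 10N: E 555900 m, N 4057300 m

Longitude -122.3748° lies in the 6° band [-126°, -120°), giving zone 10; latitude is north of the equator, so 10N.
Zone 10 central meridian λ₀ = 6×10 − 183 = -123°; Δλ = +0.6252°.
Transverse Mercator on WGS84 with k₀ = 0.9996 gives E = 555875.366 m, N = 4057260.515 m.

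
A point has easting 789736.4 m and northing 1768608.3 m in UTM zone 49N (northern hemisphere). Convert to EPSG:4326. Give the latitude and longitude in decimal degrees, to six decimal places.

Zone 49N: λ₀ = 111°, k₀ = 0.9996, false easting 500000 m.
Meridian distance M = (N − FN)/k₀ = 1769316.0 m.
Inverse transverse Mercator on WGS84 gives φ = 15.97999979°, λ = 113.70690046°.

lat 15.980000°, lon 113.706900°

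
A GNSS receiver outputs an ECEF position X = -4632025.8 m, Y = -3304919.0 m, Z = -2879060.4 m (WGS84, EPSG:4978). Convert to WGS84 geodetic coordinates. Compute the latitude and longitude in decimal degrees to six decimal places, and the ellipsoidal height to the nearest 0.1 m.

λ = atan2(Y, X) = -144.49240002°; p = √(X²+Y²) = 5690180.4 m.
Bowring's method on WGS84 (a = 6378137 m, b = 6356752.314 m) gives φ = -26.99330038°, h = 3318.615 m.

lat -26.993300°, lon -144.492400°, h 3318.6 m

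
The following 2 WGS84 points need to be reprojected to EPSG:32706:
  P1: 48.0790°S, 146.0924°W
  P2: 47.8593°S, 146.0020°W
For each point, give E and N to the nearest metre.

UTM zone 6S: λ₀ = -147°, k₀ = 0.9996.
P1 (-48.0790°, -146.0924°) → (567599.151, 4674520.799) m.
P2 (-47.8593°, -146.0020°) → (574648.142, 4698855.713) m.

P1: E 567599 m, N 4674521 m; P2: E 574648 m, N 4698856 m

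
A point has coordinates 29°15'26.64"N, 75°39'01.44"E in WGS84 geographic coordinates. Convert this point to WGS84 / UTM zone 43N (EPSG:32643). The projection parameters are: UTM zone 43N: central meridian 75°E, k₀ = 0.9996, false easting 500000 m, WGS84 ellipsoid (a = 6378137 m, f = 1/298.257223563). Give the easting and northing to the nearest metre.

Zone 43 central meridian λ₀ = 6×43 − 183 = 75°; Δλ = +0.6504°.
Transverse Mercator on WGS84 with k₀ = 0.9996 gives E = 563192.048 m, N = 3236679.175 m.

E 563192 m, N 3236679 m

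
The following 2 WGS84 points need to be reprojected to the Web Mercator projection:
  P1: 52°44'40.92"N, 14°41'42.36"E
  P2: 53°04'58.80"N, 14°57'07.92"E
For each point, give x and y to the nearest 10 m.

Web Mercator: x = R·λ, y = R·ln tan(π/4+φ/2), R = 6378137 m.
P1 (52.7447°, 14.6951°) → (1635851.049, 6935913.246) m.
P2 (53.0830°, 14.9522°) → (1664471.290, 6998365.455) m.

P1: x 1635850 m, y 6935910 m; P2: x 1664470 m, y 6998370 m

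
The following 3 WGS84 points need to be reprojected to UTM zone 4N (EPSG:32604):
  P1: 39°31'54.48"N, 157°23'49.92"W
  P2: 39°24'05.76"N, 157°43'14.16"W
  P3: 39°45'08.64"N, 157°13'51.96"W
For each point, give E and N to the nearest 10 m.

UTM zone 4N: λ₀ = -159°, k₀ = 0.9996.
P1 (39.5318°, -157.3972°) → (637747.794, 4377020.227) m.
P2 (39.4016°, -157.7206°) → (610158.295, 4362124.862) m.
P3 (39.7524°, -157.2311°) → (651541.154, 4401772.789) m.

P1: E 637750 m, N 4377020 m; P2: E 610160 m, N 4362120 m; P3: E 651540 m, N 4401770 m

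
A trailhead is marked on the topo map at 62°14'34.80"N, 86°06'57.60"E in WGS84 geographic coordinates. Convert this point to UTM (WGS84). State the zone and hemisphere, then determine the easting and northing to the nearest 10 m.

Longitude 86.1160° lies in the 6° band [84°, 90°), giving zone 45; latitude is north of the equator, so 45N.
Zone 45 central meridian λ₀ = 6×45 − 183 = 87°; Δλ = -0.8840°.
Transverse Mercator on WGS84 with k₀ = 0.9996 gives E = 454068.705 m, N = 6901564.636 m.

Zone 45N: E 454070 m, N 6901560 m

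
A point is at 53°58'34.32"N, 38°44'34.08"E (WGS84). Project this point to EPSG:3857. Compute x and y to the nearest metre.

Web Mercator is spherical with R = a = 6378137 m.
x = R·λ = 6378137 × 0.676189421 = 4312828.768 m.
y = R·ln tan(π/4 + φ/2) = 6378137 × 1.123470717 = 7165650.147 m.

x 4312829 m, y 7165650 m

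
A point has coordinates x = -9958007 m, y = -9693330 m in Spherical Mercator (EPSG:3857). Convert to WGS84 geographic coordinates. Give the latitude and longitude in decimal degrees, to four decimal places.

lat -65.3206°, lon -89.4543°

R = 6378137 m. λ = x/R = -89.45429887°.
φ = 2·arctan(exp(y/R)) − 90° = 2·arctan(0.21876) − 90° = -65.32059943°.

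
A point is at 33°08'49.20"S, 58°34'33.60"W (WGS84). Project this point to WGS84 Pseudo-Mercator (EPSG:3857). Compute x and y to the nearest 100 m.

x -6520700 m, y -3914800 m

Web Mercator is spherical with R = a = 6378137 m.
x = R·λ = 6378137 × -1.022344063 = -6520650.493 m.
y = R·ln tan(π/4 + φ/2) = 6378137 × -0.613789269 = -3914832.049 m.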